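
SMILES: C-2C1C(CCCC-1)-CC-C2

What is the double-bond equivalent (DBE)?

Molecular formula from the SMILES: C10H18.
DoU = (2C + 2 + N − H − X)/2 = (2·10 + 2 + 0 − 18 − 0)/2 = 4/2 = 2.
(Structurally: 2 ring(s) + 0 π bond(s) = 2.)

2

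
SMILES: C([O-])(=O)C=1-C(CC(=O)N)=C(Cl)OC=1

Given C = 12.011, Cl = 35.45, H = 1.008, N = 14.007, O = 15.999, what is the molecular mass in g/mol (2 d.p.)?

Molecular formula: C7H5ClNO4-.
M = 7×12.011 + 1×35.45 + 5×1.008 + 1×14.007 + 4×15.999 = 202.57 g/mol.

202.57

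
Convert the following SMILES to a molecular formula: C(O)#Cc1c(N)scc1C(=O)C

Heavy atoms from the SMILES: 8 C, 1 N, 2 O, 1 S.
Implicit hydrogens by atom environment:
  3 × C (aromatic): no H
  3 × C: no H
  1 × C: 3 H
  1 × C (aromatic): 1 H
  1 × N: 2 H
  1 × O: 1 H
  1 × O: no H
  1 × S (aromatic): no H
  Total hydrogens = 7.
Molecular formula: C8H7NO2S

C8H7NO2S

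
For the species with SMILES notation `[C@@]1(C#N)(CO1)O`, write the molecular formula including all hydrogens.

C3H3NO2

Heavy atoms from the SMILES: 3 C, 1 N, 2 O.
Implicit hydrogens by atom environment:
  2 × C: no H
  1 × C: 2 H
  1 × N: no H
  1 × O: 1 H
  1 × O: no H
  Total hydrogens = 3.
Molecular formula: C3H3NO2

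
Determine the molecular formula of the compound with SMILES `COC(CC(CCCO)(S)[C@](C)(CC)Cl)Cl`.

C11H22Cl2O2S

Heavy atoms from the SMILES: 11 C, 2 Cl, 2 O, 1 S.
Implicit hydrogens by atom environment:
  5 × C: 2 H each → 10
  3 × C: 3 H each → 9
  2 × C: no H
  2 × Cl: no H
  1 × C: 1 H
  1 × O: 1 H
  1 × O: no H
  1 × S: 1 H
  Total hydrogens = 22.
Molecular formula: C11H22Cl2O2S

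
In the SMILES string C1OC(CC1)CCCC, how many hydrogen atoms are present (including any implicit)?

16

Hydrogens are implicit in SMILES; fill each atom to its normal valence:
  6 × C: 2 H each → 12
  1 × C: 3 H
  1 × C: 1 H
  1 × O: no H
  Total hydrogens = 16.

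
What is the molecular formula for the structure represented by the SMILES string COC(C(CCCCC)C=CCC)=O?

C12H22O2

Heavy atoms from the SMILES: 12 C, 2 O.
Implicit hydrogens by atom environment:
  5 × C: 2 H each → 10
  3 × C: 3 H each → 9
  3 × C: 1 H each → 3
  2 × O: no H
  1 × C: no H
  Total hydrogens = 22.
Molecular formula: C12H22O2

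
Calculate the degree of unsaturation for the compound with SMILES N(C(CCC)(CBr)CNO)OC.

Molecular formula from the SMILES: C7H17BrN2O2.
DoU = (2C + 2 + N − H − X)/2 = (2·7 + 2 + 2 − 17 − 1)/2 = 0/2 = 0.
(Structurally: 0 ring(s) + 0 π bond(s) = 0.)

0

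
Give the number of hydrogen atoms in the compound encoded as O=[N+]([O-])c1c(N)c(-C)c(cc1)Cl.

7

Hydrogens are implicit in SMILES; fill each atom to its normal valence:
  4 × C (aromatic): no H
  2 × C (aromatic): 1 H each → 2
  1 × C: 3 H
  1 × Cl: no H
  1 × N: 2 H
  1 × N (charge +1): no H
  1 × O: no H
  1 × O (charge -1): no H
  Total hydrogens = 7.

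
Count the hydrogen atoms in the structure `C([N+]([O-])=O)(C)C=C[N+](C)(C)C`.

Hydrogens are implicit in SMILES; fill each atom to its normal valence:
  4 × C: 3 H each → 12
  3 × C: 1 H each → 3
  2 × N (charge +1): no H
  1 × O: no H
  1 × O (charge -1): no H
  Total hydrogens = 15.

15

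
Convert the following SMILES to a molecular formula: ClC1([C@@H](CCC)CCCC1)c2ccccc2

C15H21Cl

Heavy atoms from the SMILES: 15 C, 1 Cl.
Implicit hydrogens by atom environment:
  6 × C: 2 H each → 12
  5 × C (aromatic): 1 H each → 5
  1 × C: 3 H
  1 × C: 1 H
  1 × C: no H
  1 × C (aromatic): no H
  1 × Cl: no H
  Total hydrogens = 21.
Molecular formula: C15H21Cl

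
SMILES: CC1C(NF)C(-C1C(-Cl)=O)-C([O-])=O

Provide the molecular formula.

C7H8ClFNO3-

Heavy atoms from the SMILES: 7 C, 1 Cl, 1 F, 1 N, 3 O.
Implicit hydrogens by atom environment:
  4 × C: 1 H each → 4
  2 × C: no H
  2 × O: no H
  1 × C: 3 H
  1 × Cl: no H
  1 × F: no H
  1 × N: 1 H
  1 × O (charge -1): no H
  Total hydrogens = 8.
Net charge -1.
Molecular formula: C7H8ClFNO3-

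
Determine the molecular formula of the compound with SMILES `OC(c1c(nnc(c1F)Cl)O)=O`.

C5H2ClFN2O3

Heavy atoms from the SMILES: 5 C, 1 Cl, 1 F, 2 N, 3 O.
Implicit hydrogens by atom environment:
  4 × C (aromatic): no H
  2 × N (aromatic): no H
  2 × O: 1 H each → 2
  1 × C: no H
  1 × Cl: no H
  1 × F: no H
  1 × O: no H
  Total hydrogens = 2.
Molecular formula: C5H2ClFN2O3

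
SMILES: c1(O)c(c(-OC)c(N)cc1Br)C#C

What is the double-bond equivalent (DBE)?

6

Molecular formula from the SMILES: C9H8BrNO2.
DoU = (2C + 2 + N − H − X)/2 = (2·9 + 2 + 1 − 8 − 1)/2 = 12/2 = 6.
(Structurally: 1 ring(s) + 5 π bond(s) = 6.)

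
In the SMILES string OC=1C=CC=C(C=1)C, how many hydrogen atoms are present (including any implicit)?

8

Hydrogens are implicit in SMILES; fill each atom to its normal valence:
  4 × C (aromatic): 1 H each → 4
  2 × C (aromatic): no H
  1 × C: 3 H
  1 × O: 1 H
  Total hydrogens = 8.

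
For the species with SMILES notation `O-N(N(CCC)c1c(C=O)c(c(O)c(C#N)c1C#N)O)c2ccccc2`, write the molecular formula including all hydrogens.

Heavy atoms from the SMILES: 18 C, 4 N, 4 O.
Implicit hydrogens by atom environment:
  7 × C (aromatic): no H
  5 × C (aromatic): 1 H each → 5
  4 × N: no H
  3 × O: 1 H each → 3
  2 × C: 2 H each → 4
  2 × C: no H
  1 × C: 3 H
  1 × C: 1 H
  1 × O: no H
  Total hydrogens = 16.
Molecular formula: C18H16N4O4

C18H16N4O4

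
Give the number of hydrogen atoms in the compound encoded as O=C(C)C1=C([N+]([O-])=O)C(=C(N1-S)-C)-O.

Hydrogens are implicit in SMILES; fill each atom to its normal valence:
  4 × C (aromatic): no H
  2 × C: 3 H each → 6
  2 × O: no H
  1 × C: no H
  1 × N (aromatic): no H
  1 × N (charge +1): no H
  1 × O: 1 H
  1 × O (charge -1): no H
  1 × S: 1 H
  Total hydrogens = 8.

8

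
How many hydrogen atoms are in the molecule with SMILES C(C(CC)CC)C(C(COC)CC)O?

Hydrogens are implicit in SMILES; fill each atom to its normal valence:
  5 × C: 2 H each → 10
  4 × C: 3 H each → 12
  3 × C: 1 H each → 3
  1 × O: 1 H
  1 × O: no H
  Total hydrogens = 26.

26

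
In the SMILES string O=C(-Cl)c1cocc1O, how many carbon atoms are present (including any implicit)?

The symbol for carbon appears 5 times in the SMILES. Lowercase c denotes aromatic carbon and counts toward C.

5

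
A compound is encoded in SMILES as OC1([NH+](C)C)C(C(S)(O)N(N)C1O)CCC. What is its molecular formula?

Heavy atoms from the SMILES: 9 C, 3 N, 3 O, 1 S.
Implicit hydrogens by atom environment:
  3 × C: 3 H each → 9
  3 × O: 1 H each → 3
  2 × C: 2 H each → 4
  2 × C: 1 H each → 2
  2 × C: no H
  1 × N: 2 H
  1 × N (charge +1): 1 H
  1 × N: no H
  1 × S: 1 H
  Total hydrogens = 22.
Net charge +1.
Molecular formula: C9H22N3O3S+

C9H22N3O3S+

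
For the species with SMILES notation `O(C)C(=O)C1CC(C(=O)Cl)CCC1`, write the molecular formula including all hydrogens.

C9H13ClO3

Heavy atoms from the SMILES: 9 C, 1 Cl, 3 O.
Implicit hydrogens by atom environment:
  4 × C: 2 H each → 8
  3 × O: no H
  2 × C: 1 H each → 2
  2 × C: no H
  1 × C: 3 H
  1 × Cl: no H
  Total hydrogens = 13.
Molecular formula: C9H13ClO3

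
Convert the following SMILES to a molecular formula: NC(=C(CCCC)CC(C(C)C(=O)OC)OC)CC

Heavy atoms from the SMILES: 15 C, 1 N, 3 O.
Implicit hydrogens by atom environment:
  5 × C: 3 H each → 15
  5 × C: 2 H each → 10
  3 × C: no H
  3 × O: no H
  2 × C: 1 H each → 2
  1 × N: 2 H
  Total hydrogens = 29.
Molecular formula: C15H29NO3

C15H29NO3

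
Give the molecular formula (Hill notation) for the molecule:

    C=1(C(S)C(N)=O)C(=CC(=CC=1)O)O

Heavy atoms from the SMILES: 8 C, 1 N, 3 O, 1 S.
Implicit hydrogens by atom environment:
  3 × C (aromatic): 1 H each → 3
  3 × C (aromatic): no H
  2 × O: 1 H each → 2
  1 × C: 1 H
  1 × C: no H
  1 × N: 2 H
  1 × O: no H
  1 × S: 1 H
  Total hydrogens = 9.
Molecular formula: C8H9NO3S

C8H9NO3S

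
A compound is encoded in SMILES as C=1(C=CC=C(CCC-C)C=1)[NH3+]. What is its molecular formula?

Heavy atoms from the SMILES: 10 C, 1 N.
Implicit hydrogens by atom environment:
  4 × C (aromatic): 1 H each → 4
  3 × C: 2 H each → 6
  2 × C (aromatic): no H
  1 × C: 3 H
  1 × N (charge +1): 3 H
  Total hydrogens = 16.
Net charge +1.
Molecular formula: C10H16N+

C10H16N+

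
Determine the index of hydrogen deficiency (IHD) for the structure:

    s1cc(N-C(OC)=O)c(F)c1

Molecular formula from the SMILES: C6H6FNO2S.
DoU = (2C + 2 + N − H − X)/2 = (2·6 + 2 + 1 − 6 − 1)/2 = 8/2 = 4.
(Structurally: 1 ring(s) + 3 π bond(s) = 4.)

4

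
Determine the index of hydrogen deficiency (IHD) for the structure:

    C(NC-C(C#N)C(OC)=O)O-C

3

Molecular formula from the SMILES: C7H12N2O3.
DoU = (2C + 2 + N − H − X)/2 = (2·7 + 2 + 2 − 12 − 0)/2 = 6/2 = 3.
(Structurally: 0 ring(s) + 3 π bond(s) = 3.)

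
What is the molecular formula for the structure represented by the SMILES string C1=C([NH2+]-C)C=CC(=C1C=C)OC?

C10H14NO+

Heavy atoms from the SMILES: 10 C, 1 N, 1 O.
Implicit hydrogens by atom environment:
  3 × C (aromatic): 1 H each → 3
  3 × C (aromatic): no H
  2 × C: 3 H each → 6
  1 × C: 2 H
  1 × C: 1 H
  1 × N (charge +1): 2 H
  1 × O: no H
  Total hydrogens = 14.
Net charge +1.
Molecular formula: C10H14NO+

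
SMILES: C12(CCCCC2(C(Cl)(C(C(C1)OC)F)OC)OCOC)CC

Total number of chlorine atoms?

1

The symbol for chlorine appears 1 time in the SMILES.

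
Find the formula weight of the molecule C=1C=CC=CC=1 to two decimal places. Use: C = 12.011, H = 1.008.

78.11

Molecular formula: C6H6.
M = 6×12.011 + 6×1.008 = 78.11 g/mol.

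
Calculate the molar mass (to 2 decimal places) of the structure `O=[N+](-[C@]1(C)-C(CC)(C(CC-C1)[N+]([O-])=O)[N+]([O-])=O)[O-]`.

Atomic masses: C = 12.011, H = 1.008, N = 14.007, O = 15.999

Molecular formula: C9H15N3O6.
M = 9×12.011 + 15×1.008 + 3×14.007 + 6×15.999 = 261.23 g/mol.

261.23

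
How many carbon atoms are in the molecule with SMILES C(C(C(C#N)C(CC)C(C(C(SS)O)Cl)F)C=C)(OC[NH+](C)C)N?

The symbol for carbon appears 15 times in the SMILES. (Cl is a single chlorine, not C + l.)

15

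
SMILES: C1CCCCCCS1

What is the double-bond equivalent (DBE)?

Molecular formula from the SMILES: C7H14S.
DoU = (2C + 2 + N − H − X)/2 = (2·7 + 2 + 0 − 14 − 0)/2 = 2/2 = 1.
(Structurally: 1 ring(s) + 0 π bond(s) = 1.)

1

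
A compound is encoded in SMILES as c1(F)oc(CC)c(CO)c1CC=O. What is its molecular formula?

C9H11FO3

Heavy atoms from the SMILES: 9 C, 1 F, 3 O.
Implicit hydrogens by atom environment:
  4 × C (aromatic): no H
  3 × C: 2 H each → 6
  1 × C: 3 H
  1 × C: 1 H
  1 × F: no H
  1 × O: 1 H
  1 × O (aromatic): no H
  1 × O: no H
  Total hydrogens = 11.
Molecular formula: C9H11FO3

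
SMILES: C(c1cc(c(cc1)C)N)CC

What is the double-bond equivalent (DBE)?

Molecular formula from the SMILES: C10H15N.
DoU = (2C + 2 + N − H − X)/2 = (2·10 + 2 + 1 − 15 − 0)/2 = 8/2 = 4.
(Structurally: 1 ring(s) + 3 π bond(s) = 4.)

4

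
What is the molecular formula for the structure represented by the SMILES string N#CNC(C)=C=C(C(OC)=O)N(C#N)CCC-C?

C12H16N4O2

Heavy atoms from the SMILES: 12 C, 4 N, 2 O.
Implicit hydrogens by atom environment:
  6 × C: no H
  3 × C: 3 H each → 9
  3 × C: 2 H each → 6
  3 × N: no H
  2 × O: no H
  1 × N: 1 H
  Total hydrogens = 16.
Molecular formula: C12H16N4O2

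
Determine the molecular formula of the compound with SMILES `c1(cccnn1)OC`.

C5H6N2O

Heavy atoms from the SMILES: 5 C, 2 N, 1 O.
Implicit hydrogens by atom environment:
  3 × C (aromatic): 1 H each → 3
  2 × N (aromatic): no H
  1 × C: 3 H
  1 × C (aromatic): no H
  1 × O: no H
  Total hydrogens = 6.
Molecular formula: C5H6N2O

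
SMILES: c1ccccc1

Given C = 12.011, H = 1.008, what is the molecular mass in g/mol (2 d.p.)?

Molecular formula: C6H6.
M = 6×12.011 + 6×1.008 = 78.11 g/mol.

78.11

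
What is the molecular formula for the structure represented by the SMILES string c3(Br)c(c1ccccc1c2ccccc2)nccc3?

C17H12BrN

Heavy atoms from the SMILES: 1 Br, 17 C, 1 N.
Implicit hydrogens by atom environment:
  12 × C (aromatic): 1 H each → 12
  5 × C (aromatic): no H
  1 × Br: no H
  1 × N (aromatic): no H
  Total hydrogens = 12.
Molecular formula: C17H12BrN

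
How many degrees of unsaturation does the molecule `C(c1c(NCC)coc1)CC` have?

3

Molecular formula from the SMILES: C9H15NO.
DoU = (2C + 2 + N − H − X)/2 = (2·9 + 2 + 1 − 15 − 0)/2 = 6/2 = 3.
(Structurally: 1 ring(s) + 2 π bond(s) = 3.)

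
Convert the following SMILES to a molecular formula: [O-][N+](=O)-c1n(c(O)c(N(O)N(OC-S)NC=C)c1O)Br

Heavy atoms from the SMILES: 1 Br, 7 C, 5 N, 6 O, 1 S.
Implicit hydrogens by atom environment:
  4 × C (aromatic): no H
  3 × O: 1 H each → 3
  2 × C: 2 H each → 4
  2 × N: no H
  2 × O: no H
  1 × Br: no H
  1 × C: 1 H
  1 × N: 1 H
  1 × N (aromatic): no H
  1 × N (charge +1): no H
  1 × O (charge -1): no H
  1 × S: 1 H
  Total hydrogens = 10.
Molecular formula: C7H10BrN5O6S

C7H10BrN5O6S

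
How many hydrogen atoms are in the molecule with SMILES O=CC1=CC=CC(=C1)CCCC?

Hydrogens are implicit in SMILES; fill each atom to its normal valence:
  4 × C (aromatic): 1 H each → 4
  3 × C: 2 H each → 6
  2 × C (aromatic): no H
  1 × C: 3 H
  1 × C: 1 H
  1 × O: no H
  Total hydrogens = 14.

14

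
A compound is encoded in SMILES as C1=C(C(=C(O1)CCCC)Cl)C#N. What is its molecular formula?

Heavy atoms from the SMILES: 9 C, 1 Cl, 1 N, 1 O.
Implicit hydrogens by atom environment:
  3 × C: 2 H each → 6
  3 × C (aromatic): no H
  1 × C: 3 H
  1 × C (aromatic): 1 H
  1 × C: no H
  1 × Cl: no H
  1 × N: no H
  1 × O (aromatic): no H
  Total hydrogens = 10.
Molecular formula: C9H10ClNO

C9H10ClNO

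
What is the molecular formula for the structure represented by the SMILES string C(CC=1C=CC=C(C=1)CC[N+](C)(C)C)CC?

Heavy atoms from the SMILES: 15 C, 1 N.
Implicit hydrogens by atom environment:
  5 × C: 2 H each → 10
  4 × C: 3 H each → 12
  4 × C (aromatic): 1 H each → 4
  2 × C (aromatic): no H
  1 × N (charge +1): no H
  Total hydrogens = 26.
Net charge +1.
Molecular formula: C15H26N+

C15H26N+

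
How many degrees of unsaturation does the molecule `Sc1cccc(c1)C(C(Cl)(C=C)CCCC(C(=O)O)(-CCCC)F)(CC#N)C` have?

Molecular formula from the SMILES: C22H29ClFNO2S.
DoU = (2C + 2 + N − H − X)/2 = (2·22 + 2 + 1 − 29 − 2)/2 = 16/2 = 8.
(Structurally: 1 ring(s) + 7 π bond(s) = 8.)

8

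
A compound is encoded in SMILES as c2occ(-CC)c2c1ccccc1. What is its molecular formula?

C12H12O

Heavy atoms from the SMILES: 12 C, 1 O.
Implicit hydrogens by atom environment:
  7 × C (aromatic): 1 H each → 7
  3 × C (aromatic): no H
  1 × C: 3 H
  1 × C: 2 H
  1 × O (aromatic): no H
  Total hydrogens = 12.
Molecular formula: C12H12O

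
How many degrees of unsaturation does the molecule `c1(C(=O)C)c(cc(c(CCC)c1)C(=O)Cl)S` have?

Molecular formula from the SMILES: C12H13ClO2S.
DoU = (2C + 2 + N − H − X)/2 = (2·12 + 2 + 0 − 13 − 1)/2 = 12/2 = 6.
(Structurally: 1 ring(s) + 5 π bond(s) = 6.)

6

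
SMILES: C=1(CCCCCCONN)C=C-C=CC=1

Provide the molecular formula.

Heavy atoms from the SMILES: 12 C, 2 N, 1 O.
Implicit hydrogens by atom environment:
  6 × C: 2 H each → 12
  5 × C (aromatic): 1 H each → 5
  1 × C (aromatic): no H
  1 × N: 2 H
  1 × N: 1 H
  1 × O: no H
  Total hydrogens = 20.
Molecular formula: C12H20N2O

C12H20N2O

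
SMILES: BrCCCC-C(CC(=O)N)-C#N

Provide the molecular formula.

Heavy atoms from the SMILES: 1 Br, 8 C, 2 N, 1 O.
Implicit hydrogens by atom environment:
  5 × C: 2 H each → 10
  2 × C: no H
  1 × Br: no H
  1 × C: 1 H
  1 × N: 2 H
  1 × N: no H
  1 × O: no H
  Total hydrogens = 13.
Molecular formula: C8H13BrN2O

C8H13BrN2O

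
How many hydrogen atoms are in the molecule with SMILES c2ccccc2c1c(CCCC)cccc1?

18

Hydrogens are implicit in SMILES; fill each atom to its normal valence:
  9 × C (aromatic): 1 H each → 9
  3 × C: 2 H each → 6
  3 × C (aromatic): no H
  1 × C: 3 H
  Total hydrogens = 18.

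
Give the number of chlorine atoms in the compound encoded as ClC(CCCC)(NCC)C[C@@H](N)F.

1

The symbol for chlorine appears 1 time in the SMILES.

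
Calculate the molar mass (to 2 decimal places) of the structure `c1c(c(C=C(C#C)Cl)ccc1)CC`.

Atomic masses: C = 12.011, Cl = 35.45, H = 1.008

Molecular formula: C12H11Cl.
M = 12×12.011 + 1×35.45 + 11×1.008 = 190.67 g/mol.

190.67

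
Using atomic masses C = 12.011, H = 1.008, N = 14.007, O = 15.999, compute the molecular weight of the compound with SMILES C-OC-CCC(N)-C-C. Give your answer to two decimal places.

131.22

Molecular formula: C7H17NO.
M = 7×12.011 + 17×1.008 + 1×14.007 + 1×15.999 = 131.22 g/mol.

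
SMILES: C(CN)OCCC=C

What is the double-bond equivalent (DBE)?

Molecular formula from the SMILES: C6H13NO.
DoU = (2C + 2 + N − H − X)/2 = (2·6 + 2 + 1 − 13 − 0)/2 = 2/2 = 1.
(Structurally: 0 ring(s) + 1 π bond(s) = 1.)

1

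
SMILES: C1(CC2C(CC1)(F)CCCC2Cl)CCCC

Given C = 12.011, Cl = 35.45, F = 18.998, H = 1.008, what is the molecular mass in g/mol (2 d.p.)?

Molecular formula: C14H24ClF.
M = 14×12.011 + 1×35.45 + 1×18.998 + 24×1.008 = 246.79 g/mol.

246.79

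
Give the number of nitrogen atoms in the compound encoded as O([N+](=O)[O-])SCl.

The symbol for nitrogen appears 1 time in the SMILES.

1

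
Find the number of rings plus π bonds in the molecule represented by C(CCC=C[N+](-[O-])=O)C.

Molecular formula from the SMILES: C6H11NO2.
DoU = (2C + 2 + N − H − X)/2 = (2·6 + 2 + 1 − 11 − 0)/2 = 4/2 = 2.
(Structurally: 0 ring(s) + 2 π bond(s) = 2.)

2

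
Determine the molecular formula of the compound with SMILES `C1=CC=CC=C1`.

C6H6

Heavy atoms from the SMILES: 6 C.
Implicit hydrogens by atom environment:
  6 × C (aromatic): 1 H each → 6
  Total hydrogens = 6.
Molecular formula: C6H6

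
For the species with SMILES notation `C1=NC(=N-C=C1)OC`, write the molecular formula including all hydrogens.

C5H6N2O

Heavy atoms from the SMILES: 5 C, 2 N, 1 O.
Implicit hydrogens by atom environment:
  3 × C (aromatic): 1 H each → 3
  2 × N (aromatic): no H
  1 × C: 3 H
  1 × C (aromatic): no H
  1 × O: no H
  Total hydrogens = 6.
Molecular formula: C5H6N2O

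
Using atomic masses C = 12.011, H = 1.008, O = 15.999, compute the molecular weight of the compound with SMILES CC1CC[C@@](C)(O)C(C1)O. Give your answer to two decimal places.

Molecular formula: C8H16O2.
M = 8×12.011 + 16×1.008 + 2×15.999 = 144.21 g/mol.

144.21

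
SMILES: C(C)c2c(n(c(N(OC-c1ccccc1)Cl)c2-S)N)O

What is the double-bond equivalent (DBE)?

7

Molecular formula from the SMILES: C13H16ClN3O2S.
DoU = (2C + 2 + N − H − X)/2 = (2·13 + 2 + 3 − 16 − 1)/2 = 14/2 = 7.
(Structurally: 2 ring(s) + 5 π bond(s) = 7.)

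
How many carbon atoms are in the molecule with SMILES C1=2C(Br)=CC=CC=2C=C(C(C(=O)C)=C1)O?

The symbol for carbon appears 12 times in the SMILES.

12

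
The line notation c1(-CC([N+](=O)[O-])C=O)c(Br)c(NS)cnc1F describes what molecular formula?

Heavy atoms from the SMILES: 1 Br, 8 C, 1 F, 3 N, 3 O, 1 S.
Implicit hydrogens by atom environment:
  4 × C (aromatic): no H
  2 × C: 1 H each → 2
  2 × O: no H
  1 × Br: no H
  1 × C: 2 H
  1 × C (aromatic): 1 H
  1 × F: no H
  1 × N: 1 H
  1 × N (aromatic): no H
  1 × N (charge +1): no H
  1 × O (charge -1): no H
  1 × S: 1 H
  Total hydrogens = 7.
Molecular formula: C8H7BrFN3O3S

C8H7BrFN3O3S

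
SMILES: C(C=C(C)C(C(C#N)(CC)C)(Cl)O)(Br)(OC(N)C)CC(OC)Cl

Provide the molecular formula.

C15H25BrCl2N2O3

Heavy atoms from the SMILES: 1 Br, 15 C, 2 Cl, 2 N, 3 O.
Implicit hydrogens by atom environment:
  5 × C: 3 H each → 15
  5 × C: no H
  3 × C: 1 H each → 3
  2 × C: 2 H each → 4
  2 × Cl: no H
  2 × O: no H
  1 × Br: no H
  1 × N: 2 H
  1 × N: no H
  1 × O: 1 H
  Total hydrogens = 25.
Molecular formula: C15H25BrCl2N2O3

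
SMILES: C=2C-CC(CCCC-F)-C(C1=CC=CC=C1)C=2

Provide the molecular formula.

Heavy atoms from the SMILES: 16 C, 1 F.
Implicit hydrogens by atom environment:
  6 × C: 2 H each → 12
  5 × C (aromatic): 1 H each → 5
  4 × C: 1 H each → 4
  1 × C (aromatic): no H
  1 × F: no H
  Total hydrogens = 21.
Molecular formula: C16H21F

C16H21F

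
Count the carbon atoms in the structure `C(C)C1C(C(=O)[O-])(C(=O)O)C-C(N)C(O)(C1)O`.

The symbol for carbon appears 10 times in the SMILES.

10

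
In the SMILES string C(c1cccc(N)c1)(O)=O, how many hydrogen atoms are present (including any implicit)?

Hydrogens are implicit in SMILES; fill each atom to its normal valence:
  4 × C (aromatic): 1 H each → 4
  2 × C (aromatic): no H
  1 × C: no H
  1 × N: 2 H
  1 × O: 1 H
  1 × O: no H
  Total hydrogens = 7.

7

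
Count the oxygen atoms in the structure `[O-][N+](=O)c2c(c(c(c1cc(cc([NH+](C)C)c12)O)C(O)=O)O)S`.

The symbol for oxygen appears 6 times in the SMILES.

6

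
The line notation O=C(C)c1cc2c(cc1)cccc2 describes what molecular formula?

C12H10O

Heavy atoms from the SMILES: 12 C, 1 O.
Implicit hydrogens by atom environment:
  7 × C (aromatic): 1 H each → 7
  3 × C (aromatic): no H
  1 × C: 3 H
  1 × C: no H
  1 × O: no H
  Total hydrogens = 10.
Molecular formula: C12H10O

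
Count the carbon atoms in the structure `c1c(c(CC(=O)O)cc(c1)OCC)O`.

The symbol for carbon appears 10 times in the SMILES. Lowercase c denotes aromatic carbon and counts toward C.

10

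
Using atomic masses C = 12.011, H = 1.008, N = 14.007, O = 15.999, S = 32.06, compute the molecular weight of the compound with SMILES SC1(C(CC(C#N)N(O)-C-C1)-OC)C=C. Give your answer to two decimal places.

228.31

Molecular formula: C10H16N2O2S.
M = 10×12.011 + 16×1.008 + 2×14.007 + 2×15.999 + 1×32.06 = 228.31 g/mol.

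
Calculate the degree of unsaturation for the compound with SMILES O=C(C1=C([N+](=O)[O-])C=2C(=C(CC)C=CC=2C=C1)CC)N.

9

Molecular formula from the SMILES: C15H16N2O3.
DoU = (2C + 2 + N − H − X)/2 = (2·15 + 2 + 2 − 16 − 0)/2 = 18/2 = 9.
(Structurally: 2 ring(s) + 7 π bond(s) = 9.)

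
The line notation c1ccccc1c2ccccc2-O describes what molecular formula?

Heavy atoms from the SMILES: 12 C, 1 O.
Implicit hydrogens by atom environment:
  9 × C (aromatic): 1 H each → 9
  3 × C (aromatic): no H
  1 × O: 1 H
  Total hydrogens = 10.
Molecular formula: C12H10O

C12H10O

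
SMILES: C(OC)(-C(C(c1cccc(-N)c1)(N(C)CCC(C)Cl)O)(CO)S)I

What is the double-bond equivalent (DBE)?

Molecular formula from the SMILES: C16H26ClIN2O3S.
DoU = (2C + 2 + N − H − X)/2 = (2·16 + 2 + 2 − 26 − 2)/2 = 8/2 = 4.
(Structurally: 1 ring(s) + 3 π bond(s) = 4.)

4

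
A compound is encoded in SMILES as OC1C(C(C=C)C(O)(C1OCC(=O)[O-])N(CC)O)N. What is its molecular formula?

C11H19N2O6-

Heavy atoms from the SMILES: 11 C, 2 N, 6 O.
Implicit hydrogens by atom environment:
  5 × C: 1 H each → 5
  3 × C: 2 H each → 6
  3 × O: 1 H each → 3
  2 × C: no H
  2 × O: no H
  1 × C: 3 H
  1 × N: 2 H
  1 × N: no H
  1 × O (charge -1): no H
  Total hydrogens = 19.
Net charge -1.
Molecular formula: C11H19N2O6-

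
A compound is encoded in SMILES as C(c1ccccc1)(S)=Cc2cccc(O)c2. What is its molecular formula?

Heavy atoms from the SMILES: 14 C, 1 O, 1 S.
Implicit hydrogens by atom environment:
  9 × C (aromatic): 1 H each → 9
  3 × C (aromatic): no H
  1 × C: 1 H
  1 × C: no H
  1 × O: 1 H
  1 × S: 1 H
  Total hydrogens = 12.
Molecular formula: C14H12OS

C14H12OS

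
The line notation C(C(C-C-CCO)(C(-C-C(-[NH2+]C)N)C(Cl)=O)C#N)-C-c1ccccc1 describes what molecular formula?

Heavy atoms from the SMILES: 19 C, 1 Cl, 3 N, 2 O.
Implicit hydrogens by atom environment:
  7 × C: 2 H each → 14
  5 × C (aromatic): 1 H each → 5
  3 × C: no H
  2 × C: 1 H each → 2
  1 × C: 3 H
  1 × C (aromatic): no H
  1 × Cl: no H
  1 × N (charge +1): 2 H
  1 × N: 2 H
  1 × N: no H
  1 × O: 1 H
  1 × O: no H
  Total hydrogens = 29.
Net charge +1.
Molecular formula: C19H29ClN3O2+

C19H29ClN3O2+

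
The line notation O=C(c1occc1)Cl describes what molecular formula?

C5H3ClO2

Heavy atoms from the SMILES: 5 C, 1 Cl, 2 O.
Implicit hydrogens by atom environment:
  3 × C (aromatic): 1 H each → 3
  1 × C (aromatic): no H
  1 × C: no H
  1 × Cl: no H
  1 × O (aromatic): no H
  1 × O: no H
  Total hydrogens = 3.
Molecular formula: C5H3ClO2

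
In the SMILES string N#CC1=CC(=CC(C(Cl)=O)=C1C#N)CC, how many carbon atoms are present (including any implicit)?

11

The symbol for carbon appears 11 times in the SMILES. (Cl is a single chlorine, not C + l.)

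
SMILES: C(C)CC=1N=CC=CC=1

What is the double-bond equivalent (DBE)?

Molecular formula from the SMILES: C8H11N.
DoU = (2C + 2 + N − H − X)/2 = (2·8 + 2 + 1 − 11 − 0)/2 = 8/2 = 4.
(Structurally: 1 ring(s) + 3 π bond(s) = 4.)

4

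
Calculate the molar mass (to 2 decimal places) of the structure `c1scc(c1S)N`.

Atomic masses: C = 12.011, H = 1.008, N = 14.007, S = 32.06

131.21

Molecular formula: C4H5NS2.
M = 4×12.011 + 5×1.008 + 1×14.007 + 2×32.06 = 131.21 g/mol.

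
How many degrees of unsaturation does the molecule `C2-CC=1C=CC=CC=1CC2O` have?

Molecular formula from the SMILES: C10H12O.
DoU = (2C + 2 + N − H − X)/2 = (2·10 + 2 + 0 − 12 − 0)/2 = 10/2 = 5.
(Structurally: 2 ring(s) + 3 π bond(s) = 5.)

5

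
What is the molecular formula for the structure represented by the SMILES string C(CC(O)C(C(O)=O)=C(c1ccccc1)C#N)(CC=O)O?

C15H15NO5

Heavy atoms from the SMILES: 15 C, 1 N, 5 O.
Implicit hydrogens by atom environment:
  5 × C (aromatic): 1 H each → 5
  4 × C: no H
  3 × C: 1 H each → 3
  3 × O: 1 H each → 3
  2 × C: 2 H each → 4
  2 × O: no H
  1 × C (aromatic): no H
  1 × N: no H
  Total hydrogens = 15.
Molecular formula: C15H15NO5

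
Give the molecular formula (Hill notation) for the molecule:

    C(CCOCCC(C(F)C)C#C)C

Heavy atoms from the SMILES: 11 C, 1 F, 1 O.
Implicit hydrogens by atom environment:
  5 × C: 2 H each → 10
  3 × C: 1 H each → 3
  2 × C: 3 H each → 6
  1 × C: no H
  1 × F: no H
  1 × O: no H
  Total hydrogens = 19.
Molecular formula: C11H19FO

C11H19FO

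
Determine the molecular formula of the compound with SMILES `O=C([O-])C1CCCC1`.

Heavy atoms from the SMILES: 6 C, 2 O.
Implicit hydrogens by atom environment:
  4 × C: 2 H each → 8
  1 × C: 1 H
  1 × C: no H
  1 × O: no H
  1 × O (charge -1): no H
  Total hydrogens = 9.
Net charge -1.
Molecular formula: C6H9O2-

C6H9O2-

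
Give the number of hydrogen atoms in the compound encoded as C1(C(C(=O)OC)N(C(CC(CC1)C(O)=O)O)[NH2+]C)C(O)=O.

Hydrogens are implicit in SMILES; fill each atom to its normal valence:
  4 × C: 1 H each → 4
  4 × O: no H
  3 × C: 2 H each → 6
  3 × C: no H
  3 × O: 1 H each → 3
  2 × C: 3 H each → 6
  1 × N (charge +1): 2 H
  1 × N: no H
  Total hydrogens = 21.

21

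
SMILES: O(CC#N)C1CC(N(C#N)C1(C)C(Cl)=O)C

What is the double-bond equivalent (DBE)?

Molecular formula from the SMILES: C10H12ClN3O2.
DoU = (2C + 2 + N − H − X)/2 = (2·10 + 2 + 3 − 12 − 1)/2 = 12/2 = 6.
(Structurally: 1 ring(s) + 5 π bond(s) = 6.)

6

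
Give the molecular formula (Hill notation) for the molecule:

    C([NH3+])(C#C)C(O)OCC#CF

Heavy atoms from the SMILES: 7 C, 1 F, 1 N, 2 O.
Implicit hydrogens by atom environment:
  3 × C: 1 H each → 3
  3 × C: no H
  1 × C: 2 H
  1 × F: no H
  1 × N (charge +1): 3 H
  1 × O: 1 H
  1 × O: no H
  Total hydrogens = 9.
Net charge +1.
Molecular formula: C7H9FNO2+

C7H9FNO2+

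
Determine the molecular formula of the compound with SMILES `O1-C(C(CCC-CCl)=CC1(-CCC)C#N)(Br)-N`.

C12H18BrClN2O

Heavy atoms from the SMILES: 1 Br, 12 C, 1 Cl, 2 N, 1 O.
Implicit hydrogens by atom environment:
  6 × C: 2 H each → 12
  4 × C: no H
  1 × Br: no H
  1 × C: 3 H
  1 × C: 1 H
  1 × Cl: no H
  1 × N: 2 H
  1 × N: no H
  1 × O: no H
  Total hydrogens = 18.
Molecular formula: C12H18BrClN2O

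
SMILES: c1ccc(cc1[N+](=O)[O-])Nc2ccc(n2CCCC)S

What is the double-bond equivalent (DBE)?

8

Molecular formula from the SMILES: C14H17N3O2S.
DoU = (2C + 2 + N − H − X)/2 = (2·14 + 2 + 3 − 17 − 0)/2 = 16/2 = 8.
(Structurally: 2 ring(s) + 6 π bond(s) = 8.)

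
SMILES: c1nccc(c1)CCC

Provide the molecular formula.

C8H11N

Heavy atoms from the SMILES: 8 C, 1 N.
Implicit hydrogens by atom environment:
  4 × C (aromatic): 1 H each → 4
  2 × C: 2 H each → 4
  1 × C: 3 H
  1 × C (aromatic): no H
  1 × N (aromatic): no H
  Total hydrogens = 11.
Molecular formula: C8H11N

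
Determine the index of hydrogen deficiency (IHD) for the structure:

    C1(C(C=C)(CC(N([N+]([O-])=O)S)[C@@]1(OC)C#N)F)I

5

Molecular formula from the SMILES: C9H11FIN3O3S.
DoU = (2C + 2 + N − H − X)/2 = (2·9 + 2 + 3 − 11 − 2)/2 = 10/2 = 5.
(Structurally: 1 ring(s) + 4 π bond(s) = 5.)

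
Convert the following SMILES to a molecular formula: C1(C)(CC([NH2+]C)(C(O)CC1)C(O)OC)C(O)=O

Heavy atoms from the SMILES: 11 C, 1 N, 5 O.
Implicit hydrogens by atom environment:
  3 × C: 3 H each → 9
  3 × C: 2 H each → 6
  3 × C: no H
  3 × O: 1 H each → 3
  2 × C: 1 H each → 2
  2 × O: no H
  1 × N (charge +1): 2 H
  Total hydrogens = 22.
Net charge +1.
Molecular formula: C11H22NO5+

C11H22NO5+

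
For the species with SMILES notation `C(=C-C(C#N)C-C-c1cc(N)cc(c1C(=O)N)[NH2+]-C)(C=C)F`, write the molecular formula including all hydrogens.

C16H20FN4O+

Heavy atoms from the SMILES: 16 C, 1 F, 4 N, 1 O.
Implicit hydrogens by atom environment:
  4 × C (aromatic): no H
  3 × C: 2 H each → 6
  3 × C: 1 H each → 3
  3 × C: no H
  2 × C (aromatic): 1 H each → 2
  2 × N: 2 H each → 4
  1 × C: 3 H
  1 × F: no H
  1 × N (charge +1): 2 H
  1 × N: no H
  1 × O: no H
  Total hydrogens = 20.
Net charge +1.
Molecular formula: C16H20FN4O+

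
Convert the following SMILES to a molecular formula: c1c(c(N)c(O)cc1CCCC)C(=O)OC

Heavy atoms from the SMILES: 12 C, 1 N, 3 O.
Implicit hydrogens by atom environment:
  4 × C (aromatic): no H
  3 × C: 2 H each → 6
  2 × C: 3 H each → 6
  2 × C (aromatic): 1 H each → 2
  2 × O: no H
  1 × C: no H
  1 × N: 2 H
  1 × O: 1 H
  Total hydrogens = 17.
Molecular formula: C12H17NO3

C12H17NO3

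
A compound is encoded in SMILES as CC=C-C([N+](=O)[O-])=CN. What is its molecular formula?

Heavy atoms from the SMILES: 5 C, 2 N, 2 O.
Implicit hydrogens by atom environment:
  3 × C: 1 H each → 3
  1 × C: 3 H
  1 × C: no H
  1 × N: 2 H
  1 × N (charge +1): no H
  1 × O: no H
  1 × O (charge -1): no H
  Total hydrogens = 8.
Molecular formula: C5H8N2O2

C5H8N2O2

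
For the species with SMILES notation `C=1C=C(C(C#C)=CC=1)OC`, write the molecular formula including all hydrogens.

Heavy atoms from the SMILES: 9 C, 1 O.
Implicit hydrogens by atom environment:
  4 × C (aromatic): 1 H each → 4
  2 × C (aromatic): no H
  1 × C: 3 H
  1 × C: 1 H
  1 × C: no H
  1 × O: no H
  Total hydrogens = 8.
Molecular formula: C9H8O

C9H8O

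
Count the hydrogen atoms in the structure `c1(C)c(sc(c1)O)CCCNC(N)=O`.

14

Hydrogens are implicit in SMILES; fill each atom to its normal valence:
  3 × C: 2 H each → 6
  3 × C (aromatic): no H
  1 × C: 3 H
  1 × C (aromatic): 1 H
  1 × C: no H
  1 × N: 2 H
  1 × N: 1 H
  1 × O: 1 H
  1 × O: no H
  1 × S (aromatic): no H
  Total hydrogens = 14.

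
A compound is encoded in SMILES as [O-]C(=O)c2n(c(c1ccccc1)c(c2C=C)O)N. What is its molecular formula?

C13H11N2O3-

Heavy atoms from the SMILES: 13 C, 2 N, 3 O.
Implicit hydrogens by atom environment:
  5 × C (aromatic): 1 H each → 5
  5 × C (aromatic): no H
  1 × C: 2 H
  1 × C: 1 H
  1 × C: no H
  1 × N: 2 H
  1 × N (aromatic): no H
  1 × O: 1 H
  1 × O: no H
  1 × O (charge -1): no H
  Total hydrogens = 11.
Net charge -1.
Molecular formula: C13H11N2O3-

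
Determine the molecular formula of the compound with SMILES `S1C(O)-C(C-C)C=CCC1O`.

C8H14O2S

Heavy atoms from the SMILES: 8 C, 2 O, 1 S.
Implicit hydrogens by atom environment:
  5 × C: 1 H each → 5
  2 × C: 2 H each → 4
  2 × O: 1 H each → 2
  1 × C: 3 H
  1 × S: no H
  Total hydrogens = 14.
Molecular formula: C8H14O2S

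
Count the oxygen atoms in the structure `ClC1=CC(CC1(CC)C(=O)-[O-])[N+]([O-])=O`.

4

The symbol for oxygen appears 4 times in the SMILES.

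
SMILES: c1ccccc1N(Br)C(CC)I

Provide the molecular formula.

C9H11BrIN

Heavy atoms from the SMILES: 1 Br, 9 C, 1 I, 1 N.
Implicit hydrogens by atom environment:
  5 × C (aromatic): 1 H each → 5
  1 × Br: no H
  1 × C: 3 H
  1 × C: 2 H
  1 × C: 1 H
  1 × C (aromatic): no H
  1 × I: no H
  1 × N: no H
  Total hydrogens = 11.
Molecular formula: C9H11BrIN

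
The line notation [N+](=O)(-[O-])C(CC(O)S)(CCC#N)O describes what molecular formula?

Heavy atoms from the SMILES: 6 C, 2 N, 4 O, 1 S.
Implicit hydrogens by atom environment:
  3 × C: 2 H each → 6
  2 × C: no H
  2 × O: 1 H each → 2
  1 × C: 1 H
  1 × N: no H
  1 × N (charge +1): no H
  1 × O: no H
  1 × O (charge -1): no H
  1 × S: 1 H
  Total hydrogens = 10.
Molecular formula: C6H10N2O4S

C6H10N2O4S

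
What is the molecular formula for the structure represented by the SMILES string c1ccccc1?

C6H6

Heavy atoms from the SMILES: 6 C.
Implicit hydrogens by atom environment:
  6 × C (aromatic): 1 H each → 6
  Total hydrogens = 6.
Molecular formula: C6H6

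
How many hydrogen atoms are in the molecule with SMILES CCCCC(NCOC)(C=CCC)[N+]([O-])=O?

22

Hydrogens are implicit in SMILES; fill each atom to its normal valence:
  5 × C: 2 H each → 10
  3 × C: 3 H each → 9
  2 × C: 1 H each → 2
  2 × O: no H
  1 × C: no H
  1 × N: 1 H
  1 × N (charge +1): no H
  1 × O (charge -1): no H
  Total hydrogens = 22.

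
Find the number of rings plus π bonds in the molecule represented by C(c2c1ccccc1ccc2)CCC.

7

Molecular formula from the SMILES: C14H16.
DoU = (2C + 2 + N − H − X)/2 = (2·14 + 2 + 0 − 16 − 0)/2 = 14/2 = 7.
(Structurally: 2 ring(s) + 5 π bond(s) = 7.)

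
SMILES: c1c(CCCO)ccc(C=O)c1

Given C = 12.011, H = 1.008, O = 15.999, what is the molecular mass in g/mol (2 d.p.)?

Molecular formula: C10H12O2.
M = 10×12.011 + 12×1.008 + 2×15.999 = 164.20 g/mol.

164.20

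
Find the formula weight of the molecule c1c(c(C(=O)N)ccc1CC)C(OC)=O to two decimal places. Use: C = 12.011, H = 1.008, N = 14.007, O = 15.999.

207.23

Molecular formula: C11H13NO3.
M = 11×12.011 + 13×1.008 + 1×14.007 + 3×15.999 = 207.23 g/mol.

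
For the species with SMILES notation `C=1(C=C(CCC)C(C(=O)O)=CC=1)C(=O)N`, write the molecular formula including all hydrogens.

Heavy atoms from the SMILES: 11 C, 1 N, 3 O.
Implicit hydrogens by atom environment:
  3 × C (aromatic): 1 H each → 3
  3 × C (aromatic): no H
  2 × C: 2 H each → 4
  2 × C: no H
  2 × O: no H
  1 × C: 3 H
  1 × N: 2 H
  1 × O: 1 H
  Total hydrogens = 13.
Molecular formula: C11H13NO3

C11H13NO3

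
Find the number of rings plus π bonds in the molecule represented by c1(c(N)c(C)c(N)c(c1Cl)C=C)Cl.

5

Molecular formula from the SMILES: C9H10Cl2N2.
DoU = (2C + 2 + N − H − X)/2 = (2·9 + 2 + 2 − 10 − 2)/2 = 10/2 = 5.
(Structurally: 1 ring(s) + 4 π bond(s) = 5.)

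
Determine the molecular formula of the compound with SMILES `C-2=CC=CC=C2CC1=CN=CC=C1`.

C12H11N

Heavy atoms from the SMILES: 12 C, 1 N.
Implicit hydrogens by atom environment:
  9 × C (aromatic): 1 H each → 9
  2 × C (aromatic): no H
  1 × C: 2 H
  1 × N (aromatic): no H
  Total hydrogens = 11.
Molecular formula: C12H11N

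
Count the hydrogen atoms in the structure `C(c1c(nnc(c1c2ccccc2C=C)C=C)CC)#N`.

15

Hydrogens are implicit in SMILES; fill each atom to its normal valence:
  6 × C (aromatic): no H
  4 × C (aromatic): 1 H each → 4
  3 × C: 2 H each → 6
  2 × C: 1 H each → 2
  2 × N (aromatic): no H
  1 × C: 3 H
  1 × C: no H
  1 × N: no H
  Total hydrogens = 15.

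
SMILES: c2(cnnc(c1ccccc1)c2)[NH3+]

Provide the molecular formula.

Heavy atoms from the SMILES: 10 C, 3 N.
Implicit hydrogens by atom environment:
  7 × C (aromatic): 1 H each → 7
  3 × C (aromatic): no H
  2 × N (aromatic): no H
  1 × N (charge +1): 3 H
  Total hydrogens = 10.
Net charge +1.
Molecular formula: C10H10N3+

C10H10N3+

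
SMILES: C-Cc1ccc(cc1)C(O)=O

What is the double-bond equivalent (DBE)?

Molecular formula from the SMILES: C9H10O2.
DoU = (2C + 2 + N − H − X)/2 = (2·9 + 2 + 0 − 10 − 0)/2 = 10/2 = 5.
(Structurally: 1 ring(s) + 4 π bond(s) = 5.)

5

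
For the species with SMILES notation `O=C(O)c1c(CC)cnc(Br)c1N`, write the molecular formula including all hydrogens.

C8H9BrN2O2

Heavy atoms from the SMILES: 1 Br, 8 C, 2 N, 2 O.
Implicit hydrogens by atom environment:
  4 × C (aromatic): no H
  1 × Br: no H
  1 × C: 3 H
  1 × C: 2 H
  1 × C (aromatic): 1 H
  1 × C: no H
  1 × N: 2 H
  1 × N (aromatic): no H
  1 × O: 1 H
  1 × O: no H
  Total hydrogens = 9.
Molecular formula: C8H9BrN2O2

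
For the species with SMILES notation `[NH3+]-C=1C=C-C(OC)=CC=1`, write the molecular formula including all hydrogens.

Heavy atoms from the SMILES: 7 C, 1 N, 1 O.
Implicit hydrogens by atom environment:
  4 × C (aromatic): 1 H each → 4
  2 × C (aromatic): no H
  1 × C: 3 H
  1 × N (charge +1): 3 H
  1 × O: no H
  Total hydrogens = 10.
Net charge +1.
Molecular formula: C7H10NO+

C7H10NO+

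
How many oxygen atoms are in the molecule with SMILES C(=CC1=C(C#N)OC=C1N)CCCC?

1

The symbol for oxygen appears 1 time in the SMILES.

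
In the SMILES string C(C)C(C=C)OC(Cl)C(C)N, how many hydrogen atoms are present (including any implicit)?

16

Hydrogens are implicit in SMILES; fill each atom to its normal valence:
  4 × C: 1 H each → 4
  2 × C: 3 H each → 6
  2 × C: 2 H each → 4
  1 × Cl: no H
  1 × N: 2 H
  1 × O: no H
  Total hydrogens = 16.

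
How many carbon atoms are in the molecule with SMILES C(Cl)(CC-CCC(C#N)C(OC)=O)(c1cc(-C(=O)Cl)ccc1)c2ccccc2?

The symbol for carbon appears 22 times in the SMILES. Lowercase c denotes aromatic carbon and counts toward C.

22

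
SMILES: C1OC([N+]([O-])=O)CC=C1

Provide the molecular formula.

Heavy atoms from the SMILES: 5 C, 1 N, 3 O.
Implicit hydrogens by atom environment:
  3 × C: 1 H each → 3
  2 × C: 2 H each → 4
  2 × O: no H
  1 × N (charge +1): no H
  1 × O (charge -1): no H
  Total hydrogens = 7.
Molecular formula: C5H7NO3

C5H7NO3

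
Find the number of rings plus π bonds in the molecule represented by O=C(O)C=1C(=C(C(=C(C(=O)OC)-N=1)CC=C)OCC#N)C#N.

11

Molecular formula from the SMILES: C14H11N3O5.
DoU = (2C + 2 + N − H − X)/2 = (2·14 + 2 + 3 − 11 − 0)/2 = 22/2 = 11.
(Structurally: 1 ring(s) + 10 π bond(s) = 11.)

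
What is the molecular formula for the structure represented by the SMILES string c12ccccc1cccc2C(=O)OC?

Heavy atoms from the SMILES: 12 C, 2 O.
Implicit hydrogens by atom environment:
  7 × C (aromatic): 1 H each → 7
  3 × C (aromatic): no H
  2 × O: no H
  1 × C: 3 H
  1 × C: no H
  Total hydrogens = 10.
Molecular formula: C12H10O2

C12H10O2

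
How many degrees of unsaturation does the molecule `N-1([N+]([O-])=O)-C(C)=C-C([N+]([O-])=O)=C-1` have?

5

Molecular formula from the SMILES: C5H5N3O4.
DoU = (2C + 2 + N − H − X)/2 = (2·5 + 2 + 3 − 5 − 0)/2 = 10/2 = 5.
(Structurally: 1 ring(s) + 4 π bond(s) = 5.)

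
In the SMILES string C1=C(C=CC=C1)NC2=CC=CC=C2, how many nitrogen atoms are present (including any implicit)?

1

The symbol for nitrogen appears 1 time in the SMILES.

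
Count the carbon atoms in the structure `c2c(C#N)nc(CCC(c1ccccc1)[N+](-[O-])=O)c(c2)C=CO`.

The symbol for carbon appears 17 times in the SMILES. Lowercase c denotes aromatic carbon and counts toward C.

17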